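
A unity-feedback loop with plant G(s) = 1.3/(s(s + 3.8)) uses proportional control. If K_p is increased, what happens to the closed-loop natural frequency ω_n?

increase

ω_n = √(1.3·K_p), which grows with K_p.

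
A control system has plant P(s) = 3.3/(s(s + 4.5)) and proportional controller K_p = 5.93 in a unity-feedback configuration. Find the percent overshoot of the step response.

The closed-loop denominator s² + 4.5s + 19.57 gives ω_n = √19.57 = 4.424 and ζ = 4.5/(2ω_n) = 0.5086.
%OS = 100·exp(−πζ/√(1−ζ²)) = 100·exp(−π·0.5086/√0.7413) = 15.6%.

15.6%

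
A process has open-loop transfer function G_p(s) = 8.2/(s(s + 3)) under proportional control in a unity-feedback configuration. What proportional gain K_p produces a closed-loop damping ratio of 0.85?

K_p = 0.38

Closed-loop characteristic equation: s² + 3s + K_p·8.2 = 0.
So ω_n = √(8.2K_p) and 2ζω_n = 3, giving ζ = 3/(2√(8.2K_p)).
Setting ζ = 0.85: √(8.2K_p) = 3/(2·0.85) = 1.765, so K_p = 3.114/8.2 = 0.38.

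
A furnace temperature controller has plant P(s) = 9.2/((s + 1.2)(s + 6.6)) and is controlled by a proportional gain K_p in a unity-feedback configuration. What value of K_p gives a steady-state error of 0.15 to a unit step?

The loop is type 0, so e_ss(step) = 1/(1 + K_pos) with K_pos = K_p·P(0).
P(0) = 1.162. Require 1/(1 + K_p·1.162) = 0.15, so 1 + 1.162·K_p = 6.667.
K_p = (6.667 − 1)/1.162 = 4.88.

K_p = 4.88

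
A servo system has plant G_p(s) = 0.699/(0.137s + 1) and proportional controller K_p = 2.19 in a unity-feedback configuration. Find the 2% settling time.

Closed loop: T(s) = K_p·G_p/(1+K_p·G_p) = 1.531/(0.137s + 1 + 1.531), with pole at s = −(1 + 1.531)/0.137 = −18.47.
τ = 1/18.47 = 0.05413 s, so 2% settling time ≈ 4τ = 0.217 s.

T_s ≈ 0.217 s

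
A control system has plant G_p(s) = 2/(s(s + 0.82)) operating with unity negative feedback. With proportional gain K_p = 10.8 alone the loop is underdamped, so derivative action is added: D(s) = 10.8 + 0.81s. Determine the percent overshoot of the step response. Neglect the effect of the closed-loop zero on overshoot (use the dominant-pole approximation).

Forward path: (10.8 + 0.81s)·2/(s(s+0.82)). The closed-loop characteristic equation is s² + (0.82 + 2·0.81)s + 2·10.8 = 0.
That is s² + 2.44s + 21.6 = 0, so ω_n = 4.648 rad/s and ζ = 2.44/(2·4.648) = 0.2625.
%OS = 100·exp(−πζ/√(1−ζ²)) = 42.5%.

42.5%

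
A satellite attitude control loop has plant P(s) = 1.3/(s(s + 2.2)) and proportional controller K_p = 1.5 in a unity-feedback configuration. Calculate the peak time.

Closed-loop characteristic equation: s² + 2.2s + 1.95 = 0, so ω_n = 1.396 rad/s and ζ = 2.2/(2·1.396) = 0.7877.
Damped frequency ω_d = ω_n√(1−ζ²) = 0.8602 rad/s, so peak time T_p = π/ω_d = 3.65 s.

T_p = 3.65 s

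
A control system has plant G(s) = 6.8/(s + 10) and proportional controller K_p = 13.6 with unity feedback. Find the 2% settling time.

Closed-loop transfer function: T(s) = K_p·G(s)/(1 + K_p·G(s)) = 92.48/(s + 10 + 92.48) = 92.48/(s + 102.5).
Time constant τ = 1/102.5 = 0.009758 s, so the 2% settling time is about 4τ = 0.039 s.

T_s ≈ 0.039 s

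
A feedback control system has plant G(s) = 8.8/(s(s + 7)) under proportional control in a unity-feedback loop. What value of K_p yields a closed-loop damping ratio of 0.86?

K_p = 1.88

Closed-loop characteristic equation: s² + 7s + K_p·8.8 = 0.
So ω_n = √(8.8K_p) and 2ζω_n = 7, giving ζ = 7/(2√(8.8K_p)).
Setting ζ = 0.86: √(8.8K_p) = 7/(2·0.86) = 4.07, so K_p = 16.56/8.8 = 1.88.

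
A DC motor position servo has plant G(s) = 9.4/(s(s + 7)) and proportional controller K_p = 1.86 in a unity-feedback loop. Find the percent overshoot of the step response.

From 1 + K_pG(s) = 0: s² + 7s + 17.48 = 0 ⇒ ω_n = 4.181, ζ = 0.837.
%OS = 100·exp(−πζ/√(1−ζ²)) = 100·exp(−π·0.837/√0.2994) = 0.818%.

0.818%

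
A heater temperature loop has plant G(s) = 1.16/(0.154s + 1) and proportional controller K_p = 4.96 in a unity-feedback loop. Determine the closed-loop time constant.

Closed loop: T(s) = K_p·G/(1+K_p·G) = 5.754/(0.154s + 1 + 5.754), with pole at s = −(1 + 5.754)/0.154 = −43.85.
Closed-loop time constant τ = 1/43.85 = 0.0228 s.

τ = 0.0228 s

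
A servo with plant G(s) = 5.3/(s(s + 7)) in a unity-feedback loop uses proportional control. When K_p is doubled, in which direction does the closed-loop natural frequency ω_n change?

ω_n = √(5.3·K_p), which grows with K_p.

increase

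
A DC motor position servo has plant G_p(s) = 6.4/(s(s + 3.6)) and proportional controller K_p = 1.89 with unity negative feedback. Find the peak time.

T_p = 1.06 s

From 1 + K_pG_p(s) = 0: s² + 3.6s + 12.1 = 0 ⇒ ω_n = 3.478, ζ = 0.5175.
Damped frequency ω_d = ω_n√(1−ζ²) = 2.976 rad/s, so peak time T_p = π/ω_d = 1.06 s.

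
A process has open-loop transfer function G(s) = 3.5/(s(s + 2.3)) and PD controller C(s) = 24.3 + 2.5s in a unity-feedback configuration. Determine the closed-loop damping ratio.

Forward path: (24.3 + 2.5s)·3.5/(s(s+2.3)). The closed-loop characteristic equation is s² + (2.3 + 3.5·2.5)s + 3.5·24.3 = 0.
That is s² + 11.05s + 85.05 = 0, so ω_n = 9.222 rad/s and ζ = 11.05/(2·9.222) = 0.5991.

ζ = 0.599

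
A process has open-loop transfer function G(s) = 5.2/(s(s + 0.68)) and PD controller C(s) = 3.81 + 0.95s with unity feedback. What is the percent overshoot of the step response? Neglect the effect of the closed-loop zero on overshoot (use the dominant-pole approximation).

Forward path: (3.81 + 0.95s)·5.2/(s(s+0.68)). The closed-loop characteristic equation is s² + (0.68 + 5.2·0.95)s + 5.2·3.81 = 0.
That is s² + 5.62s + 19.81 = 0, so ω_n = 4.451 rad/s and ζ = 5.62/(2·4.451) = 0.6313.
%OS = 100·exp(−πζ/√(1−ζ²)) = 7.75%.

7.75%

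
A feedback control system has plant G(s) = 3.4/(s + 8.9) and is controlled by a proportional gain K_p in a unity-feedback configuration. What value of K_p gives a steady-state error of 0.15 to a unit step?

The loop is type 0, so e_ss(step) = 1/(1 + K_pos) with K_pos = K_p·G(0).
G(0) = 0.382. Require 1/(1 + K_p·0.382) = 0.15, so 1 + 0.382·K_p = 6.667.
K_p = (6.667 − 1)/0.382 = 14.8.

K_p = 14.8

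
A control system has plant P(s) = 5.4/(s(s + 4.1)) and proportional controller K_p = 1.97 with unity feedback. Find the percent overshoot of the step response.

Closed-loop characteristic equation: s² + 4.1s + 10.64 = 0, so ω_n = 3.262 rad/s and ζ = 4.1/(2·3.262) = 0.6285.
%OS = 100·exp(−πζ/√(1−ζ²)) = 100·exp(−π·0.6285/√0.605) = 7.9%.

7.9%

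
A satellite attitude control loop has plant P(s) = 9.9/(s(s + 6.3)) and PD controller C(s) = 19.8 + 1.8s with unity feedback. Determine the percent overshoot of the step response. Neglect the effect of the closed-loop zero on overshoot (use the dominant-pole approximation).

0.486%

Forward path: (19.8 + 1.8s)·9.9/(s(s+6.3)). The closed-loop characteristic equation is s² + (6.3 + 9.9·1.8)s + 9.9·19.8 = 0.
That is s² + 24.12s + 196 = 0, so ω_n = 14 rad/s and ζ = 24.12/(2·14) = 0.8614.
%OS = 100·exp(−πζ/√(1−ζ²)) = 0.486%.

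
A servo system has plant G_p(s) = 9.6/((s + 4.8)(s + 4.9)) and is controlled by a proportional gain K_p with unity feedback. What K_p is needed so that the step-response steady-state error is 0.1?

K_p = 22.1

For a type-0 loop with proportional control, e_ss = 1/(1 + K_p·G_p(0)).
G_p(0) = 0.4082. Require 1/(1 + K_p·0.4082) = 0.1, so 1 + 0.4082·K_p = 10.
K_p = (10 − 1)/0.4082 = 22.1.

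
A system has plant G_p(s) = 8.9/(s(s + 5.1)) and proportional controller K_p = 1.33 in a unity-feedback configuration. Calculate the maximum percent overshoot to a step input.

3.12%

Closed-loop characteristic equation: s² + 5.1s + 11.84 = 0, so ω_n = 3.44 rad/s and ζ = 5.1/(2·3.44) = 0.7412.
%OS = 100·exp(−πζ/√(1−ζ²)) = 100·exp(−π·0.7412/√0.4507) = 3.12%.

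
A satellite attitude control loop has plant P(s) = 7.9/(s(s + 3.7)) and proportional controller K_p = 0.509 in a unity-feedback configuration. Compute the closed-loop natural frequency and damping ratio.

ω_n = 2.01 rad/s, ζ = 0.923

1 + K_p·P(s) = 0 gives s² + 3.7s + 4.021 = 0.
So ω_n² = 4.021 ⇒ ω_n = 2.005 rad/s, and ζ = 3.7/(2ω_n) = 0.923.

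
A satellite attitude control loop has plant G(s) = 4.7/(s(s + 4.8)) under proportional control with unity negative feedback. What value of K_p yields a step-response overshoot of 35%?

K_p = 12.2

From %OS = 100·exp(−πζ/√(1−ζ²)) = 35%, ζ = −ln(0.35)/√(π²+ln²(0.35)) = 0.3169.
Characteristic equation s² + 4.8s + 4.7K_p = 0 gives ζ = 4.8/(2√(4.7K_p)).
Setting ζ = 0.3169: √(4.7K_p) = 4.8/(2·0.3169) = 7.572, so K_p = 57.34/4.7 = 12.2.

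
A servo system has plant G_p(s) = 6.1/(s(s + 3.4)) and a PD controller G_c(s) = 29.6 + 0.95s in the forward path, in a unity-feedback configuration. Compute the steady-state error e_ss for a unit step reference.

0

The open loop G_c(s)G_p(s) has a pole at the origin (type 1), so the static position error constant is infinite and e_ss = 1/(1+∞) = 0.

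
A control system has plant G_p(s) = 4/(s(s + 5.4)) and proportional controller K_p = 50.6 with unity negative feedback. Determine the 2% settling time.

The closed-loop denominator s² + 5.4s + 202.4 gives ω_n = √202.4 = 14.23 and ζ = 5.4/(2ω_n) = 0.1898.
2% settling time T_s ≈ 4/(ζω_n) = 4/2.7 = 1.48 s.

T_s ≈ 1.48 s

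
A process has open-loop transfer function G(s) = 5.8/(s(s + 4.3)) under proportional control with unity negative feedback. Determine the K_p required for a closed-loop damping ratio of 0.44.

K_p = 4.12

Closed-loop characteristic equation: s² + 4.3s + K_p·5.8 = 0.
So ω_n = √(5.8K_p) and 2ζω_n = 4.3, giving ζ = 4.3/(2√(5.8K_p)).
Setting ζ = 0.44: √(5.8K_p) = 4.3/(2·0.44) = 4.886, so K_p = 23.88/5.8 = 4.12.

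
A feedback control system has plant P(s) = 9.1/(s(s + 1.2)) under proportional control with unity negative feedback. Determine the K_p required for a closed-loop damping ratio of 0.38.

K_p = 0.274

Closed-loop characteristic equation: s² + 1.2s + K_p·9.1 = 0.
So ω_n = √(9.1K_p) and 2ζω_n = 1.2, giving ζ = 1.2/(2√(9.1K_p)).
Setting ζ = 0.38: √(9.1K_p) = 1.2/(2·0.38) = 1.579, so K_p = 2.493/9.1 = 0.274.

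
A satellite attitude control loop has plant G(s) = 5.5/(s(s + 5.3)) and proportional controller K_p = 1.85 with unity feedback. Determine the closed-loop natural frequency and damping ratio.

1 + K_p·G(s) = 0 gives s² + 5.3s + 10.18 = 0.
So ω_n² = 10.18 ⇒ ω_n = 3.19 rad/s, and ζ = 5.3/(2ω_n) = 0.831.

ω_n = 3.19 rad/s, ζ = 0.831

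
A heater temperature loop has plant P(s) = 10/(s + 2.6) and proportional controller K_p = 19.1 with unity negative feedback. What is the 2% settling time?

T_s ≈ 0.0207 s

Closed-loop transfer function: T(s) = K_p·P(s)/(1 + K_p·P(s)) = 191/(s + 2.6 + 191) = 191/(s + 193.6).
Time constant τ = 1/193.6 = 0.005165 s, so the 2% settling time is about 4τ = 0.0207 s.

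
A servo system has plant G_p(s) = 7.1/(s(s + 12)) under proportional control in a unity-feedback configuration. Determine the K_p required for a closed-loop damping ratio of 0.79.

Closed-loop characteristic equation: s² + 12s + K_p·7.1 = 0.
So ω_n = √(7.1K_p) and 2ζω_n = 12, giving ζ = 12/(2√(7.1K_p)).
Setting ζ = 0.79: √(7.1K_p) = 12/(2·0.79) = 7.595, so K_p = 57.68/7.1 = 8.12.

K_p = 8.12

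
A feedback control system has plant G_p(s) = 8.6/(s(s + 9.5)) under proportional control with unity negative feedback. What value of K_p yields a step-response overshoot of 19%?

K_p = 12

From %OS = 100·exp(−πζ/√(1−ζ²)) = 19%, ζ = −ln(0.19)/√(π²+ln²(0.19)) = 0.4673.
Characteristic equation s² + 9.5s + 8.6K_p = 0 gives ζ = 9.5/(2√(8.6K_p)).
Setting ζ = 0.4673: √(8.6K_p) = 9.5/(2·0.4673) = 10.16, so K_p = 103.3/8.6 = 12.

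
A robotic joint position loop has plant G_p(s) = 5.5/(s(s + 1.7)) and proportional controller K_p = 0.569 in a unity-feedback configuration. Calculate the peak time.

The closed-loop denominator s² + 1.7s + 3.129 gives ω_n = √3.129 = 1.769 and ζ = 1.7/(2ω_n) = 0.4805.
Damped frequency ω_d = ω_n√(1−ζ²) = 1.551 rad/s, so peak time T_p = π/ω_d = 2.02 s.

T_p = 2.02 s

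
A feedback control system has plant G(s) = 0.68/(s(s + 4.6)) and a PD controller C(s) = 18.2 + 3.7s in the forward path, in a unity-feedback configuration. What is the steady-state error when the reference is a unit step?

0

The open loop C(s)G(s) has a pole at the origin (type 1), so the static position error constant is infinite and e_ss = 1/(1+∞) = 0.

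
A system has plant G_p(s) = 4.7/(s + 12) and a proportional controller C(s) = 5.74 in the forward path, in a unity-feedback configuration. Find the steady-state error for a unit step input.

The loop is type 0. Static position error constant K_pos = C(0)·G_p(0) = 5.74·0.3917 = 2.248.
Steady-state error to a unit step: e_ss = 1/(1+K_pos) = 1/3.248 = 0.308.

0.308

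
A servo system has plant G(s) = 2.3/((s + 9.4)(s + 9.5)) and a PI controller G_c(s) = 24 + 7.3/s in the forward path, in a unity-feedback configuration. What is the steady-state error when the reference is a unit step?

0

The open loop G_c(s)G(s) has a pole at the origin (type 1), so the static position error constant is infinite and e_ss = 1/(1+∞) = 0.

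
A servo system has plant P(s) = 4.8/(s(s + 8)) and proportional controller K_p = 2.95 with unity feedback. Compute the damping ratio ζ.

ζ = 1.06

With unity feedback the closed-loop characteristic equation is s² + 8s + 2.95·4.8 = s² + 8s + 14.16 = 0.
So ω_n² = 14.16 ⇒ ω_n = 3.763 rad/s, and ζ = 8/(2ω_n) = 1.06.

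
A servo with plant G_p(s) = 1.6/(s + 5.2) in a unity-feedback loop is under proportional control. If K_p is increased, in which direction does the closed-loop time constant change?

Closed-loop pole is at s = −(5.2+K_p·1.6); larger K_p moves it further left, so τ = 1/(5.2+K_p·1.6) decreases.

decrease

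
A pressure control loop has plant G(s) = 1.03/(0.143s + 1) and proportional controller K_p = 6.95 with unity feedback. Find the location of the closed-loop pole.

Closed loop: T(s) = K_p·G/(1+K_p·G) = 7.159/(0.143s + 1 + 7.159), with pole at s = −(1 + 7.159)/0.143 = −57.05.

s = -57.05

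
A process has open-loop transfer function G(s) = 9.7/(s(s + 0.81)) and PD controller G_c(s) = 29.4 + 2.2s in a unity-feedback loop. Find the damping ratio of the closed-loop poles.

ζ = 0.656

Forward path: (29.4 + 2.2s)·9.7/(s(s+0.81)). The closed-loop characteristic equation is s² + (0.81 + 9.7·2.2)s + 9.7·29.4 = 0.
That is s² + 22.15s + 285.2 = 0, so ω_n = 16.89 rad/s and ζ = 22.15/(2·16.89) = 0.6558.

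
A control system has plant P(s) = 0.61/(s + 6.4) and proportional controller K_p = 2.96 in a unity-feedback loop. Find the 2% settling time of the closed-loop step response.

Closed-loop transfer function: T(s) = K_p·P(s)/(1 + K_p·P(s)) = 1.806/(s + 6.4 + 1.806) = 1.806/(s + 8.206).
Time constant τ = 1/8.206 = 0.1219 s, so the 2% settling time is about 4τ = 0.487 s.

T_s ≈ 0.487 s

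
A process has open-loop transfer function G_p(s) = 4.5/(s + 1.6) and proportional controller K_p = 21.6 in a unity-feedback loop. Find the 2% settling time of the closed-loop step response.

Closed-loop transfer function: T(s) = K_p·G_p(s)/(1 + K_p·G_p(s)) = 97.2/(s + 1.6 + 97.2) = 97.2/(s + 98.8).
Time constant τ = 1/98.8 = 0.01012 s, so the 2% settling time is about 4τ = 0.0405 s.

T_s ≈ 0.0405 s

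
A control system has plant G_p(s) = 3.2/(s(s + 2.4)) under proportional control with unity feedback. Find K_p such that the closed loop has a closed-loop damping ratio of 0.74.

K_p = 0.822

Closed-loop characteristic equation: s² + 2.4s + K_p·3.2 = 0.
So ω_n = √(3.2K_p) and 2ζω_n = 2.4, giving ζ = 2.4/(2√(3.2K_p)).
Setting ζ = 0.74: √(3.2K_p) = 2.4/(2·0.74) = 1.622, so K_p = 2.63/3.2 = 0.822.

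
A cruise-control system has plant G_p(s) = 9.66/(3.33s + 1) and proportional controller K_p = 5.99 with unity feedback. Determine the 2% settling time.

Closed loop: T(s) = K_p·G_p/(1+K_p·G_p) = 57.86/(3.33s + 1 + 57.86), with pole at s = −(1 + 57.86)/3.33 = −17.68.
τ = 1/17.68 = 0.05657 s, so 2% settling time ≈ 4τ = 0.226 s.

T_s ≈ 0.226 s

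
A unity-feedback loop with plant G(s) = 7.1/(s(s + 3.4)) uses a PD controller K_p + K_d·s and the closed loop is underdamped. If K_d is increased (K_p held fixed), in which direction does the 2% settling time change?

decrease

Characteristic equation s² + (3.4 + 7.1K_d)s + 7.1K_p = 0: raising K_d increases ζω_n = (3.4+7.1K_d)/2 while the loop stays underdamped, so T_s ≈ 4/(ζω_n) decreases.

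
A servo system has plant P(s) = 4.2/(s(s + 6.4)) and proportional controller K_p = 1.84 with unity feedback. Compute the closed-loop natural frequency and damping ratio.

The closed-loop denominator is s(s+6.4) + 1.84·4.2 = s² + 6.4s + 7.728.
Matching s² + 2ζω_n s + ω_n²: ω_n = √7.728 = 2.78 rad/s and 2ζω_n = 6.4, so ζ = 6.4/(2·2.78) = 1.15.

ω_n = 2.78 rad/s, ζ = 1.15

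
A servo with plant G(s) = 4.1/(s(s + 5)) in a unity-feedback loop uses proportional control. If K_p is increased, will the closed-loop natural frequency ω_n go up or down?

increase

ω_n = √(4.1·K_p), which grows with K_p.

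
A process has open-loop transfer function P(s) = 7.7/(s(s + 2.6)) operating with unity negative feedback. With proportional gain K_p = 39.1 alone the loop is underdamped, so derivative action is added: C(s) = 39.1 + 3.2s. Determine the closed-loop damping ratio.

Forward path: (39.1 + 3.2s)·7.7/(s(s+2.6)). The closed-loop characteristic equation is s² + (2.6 + 7.7·3.2)s + 7.7·39.1 = 0.
That is s² + 27.24s + 301.1 = 0, so ω_n = 17.35 rad/s and ζ = 27.24/(2·17.35) = 0.785.

ζ = 0.785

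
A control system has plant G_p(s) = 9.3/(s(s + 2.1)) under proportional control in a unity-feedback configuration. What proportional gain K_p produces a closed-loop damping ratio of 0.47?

Closed-loop characteristic equation: s² + 2.1s + K_p·9.3 = 0.
So ω_n = √(9.3K_p) and 2ζω_n = 2.1, giving ζ = 2.1/(2√(9.3K_p)).
Setting ζ = 0.47: √(9.3K_p) = 2.1/(2·0.47) = 2.234, so K_p = 4.991/9.3 = 0.537.

K_p = 0.537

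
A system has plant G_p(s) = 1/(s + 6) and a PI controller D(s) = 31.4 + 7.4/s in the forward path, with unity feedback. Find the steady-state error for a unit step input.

0

The open loop D(s)G_p(s) has a pole at the origin (type 1), so the static position error constant is infinite and e_ss = 1/(1+∞) = 0.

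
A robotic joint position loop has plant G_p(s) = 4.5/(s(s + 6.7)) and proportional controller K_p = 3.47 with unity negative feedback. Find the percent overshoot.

0.659%

The closed-loop denominator s² + 6.7s + 15.62 gives ω_n = √15.62 = 3.952 and ζ = 6.7/(2ω_n) = 0.8478.
%OS = 100·exp(−πζ/√(1−ζ²)) = 100·exp(−π·0.8478/√0.2813) = 0.659%.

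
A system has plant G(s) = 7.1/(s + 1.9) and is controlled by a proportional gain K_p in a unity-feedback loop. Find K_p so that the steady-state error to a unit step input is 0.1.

K_p = 2.41

For a type-0 loop with proportional control, e_ss = 1/(1 + K_p·G(0)).
G(0) = 3.737. Require 1/(1 + K_p·3.737) = 0.1, so 1 + 3.737·K_p = 10.
K_p = (10 − 1)/3.737 = 2.41.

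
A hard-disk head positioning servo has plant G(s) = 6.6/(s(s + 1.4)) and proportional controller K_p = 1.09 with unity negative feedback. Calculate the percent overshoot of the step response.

Closed-loop characteristic equation: s² + 1.4s + 7.194 = 0, so ω_n = 2.682 rad/s and ζ = 1.4/(2·2.682) = 0.261.
%OS = 100·exp(−πζ/√(1−ζ²)) = 100·exp(−π·0.261/√0.9319) = 42.8%.

42.8%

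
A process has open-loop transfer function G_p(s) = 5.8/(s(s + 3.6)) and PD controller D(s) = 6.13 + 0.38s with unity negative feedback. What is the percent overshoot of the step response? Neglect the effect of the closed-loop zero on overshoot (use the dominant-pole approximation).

17.4%

Forward path: (6.13 + 0.38s)·5.8/(s(s+3.6)). The closed-loop characteristic equation is s² + (3.6 + 5.8·0.38)s + 5.8·6.13 = 0.
That is s² + 5.804s + 35.55 = 0, so ω_n = 5.963 rad/s and ζ = 5.804/(2·5.963) = 0.4867.
%OS = 100·exp(−πζ/√(1−ζ²)) = 17.4%.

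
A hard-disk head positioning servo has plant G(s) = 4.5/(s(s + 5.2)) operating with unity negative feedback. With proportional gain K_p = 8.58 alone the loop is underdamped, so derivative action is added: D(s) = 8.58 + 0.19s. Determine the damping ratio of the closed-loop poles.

Forward path: (8.58 + 0.19s)·4.5/(s(s+5.2)). The closed-loop characteristic equation is s² + (5.2 + 4.5·0.19)s + 4.5·8.58 = 0.
That is s² + 6.055s + 38.61 = 0, so ω_n = 6.214 rad/s and ζ = 6.055/(2·6.214) = 0.4872.

ζ = 0.487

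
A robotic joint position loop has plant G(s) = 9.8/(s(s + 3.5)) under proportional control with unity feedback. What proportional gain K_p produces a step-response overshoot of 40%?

K_p = 3.99

From %OS = 100·exp(−πζ/√(1−ζ²)) = 40%, ζ = −ln(0.4)/√(π²+ln²(0.4)) = 0.28.
Characteristic equation s² + 3.5s + 9.8K_p = 0 gives ζ = 3.5/(2√(9.8K_p)).
Setting ζ = 0.28: √(9.8K_p) = 3.5/(2·0.28) = 6.25, so K_p = 39.06/9.8 = 3.99.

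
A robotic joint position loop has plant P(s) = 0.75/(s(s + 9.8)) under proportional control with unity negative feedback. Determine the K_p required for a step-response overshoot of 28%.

K_p = 227

From %OS = 100·exp(−πζ/√(1−ζ²)) = 28%, ζ = −ln(0.28)/√(π²+ln²(0.28)) = 0.3755.
Characteristic equation s² + 9.8s + 0.75K_p = 0 gives ζ = 9.8/(2√(0.75K_p)).
Setting ζ = 0.3755: √(0.75K_p) = 9.8/(2·0.3755) = 13.05, so K_p = 170.2/0.75 = 227.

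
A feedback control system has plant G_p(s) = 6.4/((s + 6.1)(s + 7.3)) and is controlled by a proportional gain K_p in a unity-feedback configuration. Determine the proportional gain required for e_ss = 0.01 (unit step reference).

K_p = 689

Steady-state error for a unit step on this type-0 loop is 1/(1 + K_p·G_p(0)).
G_p(0) = 0.1437. Require 1/(1 + K_p·0.1437) = 0.01, so 1 + 0.1437·K_p = 100.
K_p = (100 − 1)/0.1437 = 689.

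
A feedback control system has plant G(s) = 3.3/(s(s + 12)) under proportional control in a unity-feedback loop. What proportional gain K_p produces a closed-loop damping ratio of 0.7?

Closed-loop characteristic equation: s² + 12s + K_p·3.3 = 0.
So ω_n = √(3.3K_p) and 2ζω_n = 12, giving ζ = 12/(2√(3.3K_p)).
Setting ζ = 0.7: √(3.3K_p) = 12/(2·0.7) = 8.571, so K_p = 73.47/3.3 = 22.3.

K_p = 22.3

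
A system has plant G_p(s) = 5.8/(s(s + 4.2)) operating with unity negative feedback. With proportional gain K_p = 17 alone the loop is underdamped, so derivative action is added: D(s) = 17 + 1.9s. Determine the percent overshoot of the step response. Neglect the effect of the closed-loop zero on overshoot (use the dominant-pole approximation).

Forward path: (17 + 1.9s)·5.8/(s(s+4.2)). The closed-loop characteristic equation is s² + (4.2 + 5.8·1.9)s + 5.8·17 = 0.
That is s² + 15.22s + 98.6 = 0, so ω_n = 9.93 rad/s and ζ = 15.22/(2·9.93) = 0.7664.
%OS = 100·exp(−πζ/√(1−ζ²)) = 2.36%.

2.36%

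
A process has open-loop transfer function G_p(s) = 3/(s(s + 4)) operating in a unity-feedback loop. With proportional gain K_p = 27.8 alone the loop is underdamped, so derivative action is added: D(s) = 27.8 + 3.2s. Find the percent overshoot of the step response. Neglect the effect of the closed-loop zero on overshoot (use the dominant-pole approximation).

Forward path: (27.8 + 3.2s)·3/(s(s+4)). The closed-loop characteristic equation is s² + (4 + 3·3.2)s + 3·27.8 = 0.
That is s² + 13.6s + 83.4 = 0, so ω_n = 9.132 rad/s and ζ = 13.6/(2·9.132) = 0.7446.
%OS = 100·exp(−πζ/√(1−ζ²)) = 3.01%.

3.01%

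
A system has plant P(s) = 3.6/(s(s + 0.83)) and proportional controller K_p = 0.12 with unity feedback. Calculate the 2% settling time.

From 1 + K_pP(s) = 0: s² + 0.83s + 0.432 = 0 ⇒ ω_n = 0.6573, ζ = 0.6314.
2% settling time T_s ≈ 4/(ζω_n) = 4/0.415 = 9.64 s.

T_s ≈ 9.64 s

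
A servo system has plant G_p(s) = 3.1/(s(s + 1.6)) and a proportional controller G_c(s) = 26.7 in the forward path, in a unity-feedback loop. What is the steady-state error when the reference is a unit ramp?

The loop has one pole at the origin (type 1). Velocity error constant K_v = lim_{s→0} s·G_c(s)G_p(s) = 26.7·3.1/1.6 = 51.73.
Steady-state error to a unit ramp: e_ss = 1/K_v = 0.0193.

0.0193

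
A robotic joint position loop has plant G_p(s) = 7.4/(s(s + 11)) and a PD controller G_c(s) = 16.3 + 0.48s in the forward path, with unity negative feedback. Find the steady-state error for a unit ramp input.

The loop has one pole at the origin (type 1). Velocity error constant K_v = lim_{s→0} s·G_c(s)G_p(s) = 16.3·7.4/11 = 10.97.
Steady-state error to a unit ramp: e_ss = 1/K_v = 0.0912.

0.0912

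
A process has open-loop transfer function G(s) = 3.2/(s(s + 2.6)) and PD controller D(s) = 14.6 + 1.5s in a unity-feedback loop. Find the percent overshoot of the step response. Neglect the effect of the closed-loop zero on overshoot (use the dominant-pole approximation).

Forward path: (14.6 + 1.5s)·3.2/(s(s+2.6)). The closed-loop characteristic equation is s² + (2.6 + 3.2·1.5)s + 3.2·14.6 = 0.
That is s² + 7.4s + 46.72 = 0, so ω_n = 6.835 rad/s and ζ = 7.4/(2·6.835) = 0.5413.
%OS = 100·exp(−πζ/√(1−ζ²)) = 13.2%.

13.2%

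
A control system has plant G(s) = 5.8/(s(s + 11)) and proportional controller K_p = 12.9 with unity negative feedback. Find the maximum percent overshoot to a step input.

7.52%

From 1 + K_pG(s) = 0: s² + 11s + 74.82 = 0 ⇒ ω_n = 8.65, ζ = 0.6358.
%OS = 100·exp(−πζ/√(1−ζ²)) = 100·exp(−π·0.6358/√0.5957) = 7.52%.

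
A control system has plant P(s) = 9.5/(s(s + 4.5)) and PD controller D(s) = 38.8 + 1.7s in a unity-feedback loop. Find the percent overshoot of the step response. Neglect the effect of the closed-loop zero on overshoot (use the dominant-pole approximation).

13.5%

Forward path: (38.8 + 1.7s)·9.5/(s(s+4.5)). The closed-loop characteristic equation is s² + (4.5 + 9.5·1.7)s + 9.5·38.8 = 0.
That is s² + 20.65s + 368.6 = 0, so ω_n = 19.2 rad/s and ζ = 20.65/(2·19.2) = 0.5378.
%OS = 100·exp(−πζ/√(1−ζ²)) = 13.5%.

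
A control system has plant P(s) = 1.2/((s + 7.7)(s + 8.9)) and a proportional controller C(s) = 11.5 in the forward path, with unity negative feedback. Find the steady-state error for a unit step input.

0.832

The loop is type 0. Static position error constant K_pos = C(0)·P(0) = 11.5·0.01751 = 0.2014.
Steady-state error to a unit step: e_ss = 1/(1+K_pos) = 1/1.201 = 0.832.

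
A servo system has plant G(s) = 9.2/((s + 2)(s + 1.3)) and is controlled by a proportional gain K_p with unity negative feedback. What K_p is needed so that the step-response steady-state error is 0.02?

K_p = 13.8

For a type-0 loop with proportional control, e_ss = 1/(1 + K_p·G(0)).
G(0) = 3.538. Require 1/(1 + K_p·3.538) = 0.02, so 1 + 3.538·K_p = 50.
K_p = (50 − 1)/3.538 = 13.8.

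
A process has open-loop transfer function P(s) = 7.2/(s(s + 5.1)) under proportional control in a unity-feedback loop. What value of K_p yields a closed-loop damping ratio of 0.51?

Closed-loop characteristic equation: s² + 5.1s + K_p·7.2 = 0.
So ω_n = √(7.2K_p) and 2ζω_n = 5.1, giving ζ = 5.1/(2√(7.2K_p)).
Setting ζ = 0.51: √(7.2K_p) = 5.1/(2·0.51) = 5, so K_p = 25/7.2 = 3.47.

K_p = 3.47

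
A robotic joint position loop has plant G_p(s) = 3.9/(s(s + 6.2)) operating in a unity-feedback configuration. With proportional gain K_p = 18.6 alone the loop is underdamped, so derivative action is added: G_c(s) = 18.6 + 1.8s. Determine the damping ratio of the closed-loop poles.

ζ = 0.776

Forward path: (18.6 + 1.8s)·3.9/(s(s+6.2)). The closed-loop characteristic equation is s² + (6.2 + 3.9·1.8)s + 3.9·18.6 = 0.
That is s² + 13.22s + 72.54 = 0, so ω_n = 8.517 rad/s and ζ = 13.22/(2·8.517) = 0.7761.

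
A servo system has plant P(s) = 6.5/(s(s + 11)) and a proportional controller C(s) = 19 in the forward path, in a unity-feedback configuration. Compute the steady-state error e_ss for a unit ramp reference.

The loop has one pole at the origin (type 1). Velocity error constant K_v = lim_{s→0} s·C(s)P(s) = 19·6.5/11 = 11.23.
Steady-state error to a unit ramp: e_ss = 1/K_v = 0.0891.

0.0891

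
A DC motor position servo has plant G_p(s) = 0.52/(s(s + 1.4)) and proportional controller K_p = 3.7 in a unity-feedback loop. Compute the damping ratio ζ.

With unity feedback the closed-loop characteristic equation is s² + 1.4s + 3.7·0.52 = s² + 1.4s + 1.924 = 0.
So ω_n² = 1.924 ⇒ ω_n = 1.387 rad/s, and ζ = 1.4/(2ω_n) = 0.505.

ζ = 0.505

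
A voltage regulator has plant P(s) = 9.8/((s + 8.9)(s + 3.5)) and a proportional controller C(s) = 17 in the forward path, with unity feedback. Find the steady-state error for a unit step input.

The loop is type 0. Static position error constant K_pos = C(0)·P(0) = 17·0.3146 = 5.348.
Steady-state error to a unit step: e_ss = 1/(1+K_pos) = 1/6.348 = 0.158.

0.158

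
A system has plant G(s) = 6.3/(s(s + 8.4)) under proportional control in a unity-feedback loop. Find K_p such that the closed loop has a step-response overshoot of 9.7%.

K_p = 7.88

From %OS = 100·exp(−πζ/√(1−ζ²)) = 9.7%, ζ = −ln(0.097)/√(π²+ln²(0.097)) = 0.5962.
Characteristic equation s² + 8.4s + 6.3K_p = 0 gives ζ = 8.4/(2√(6.3K_p)).
Setting ζ = 0.5962: √(6.3K_p) = 8.4/(2·0.5962) = 7.045, so K_p = 49.63/6.3 = 7.88.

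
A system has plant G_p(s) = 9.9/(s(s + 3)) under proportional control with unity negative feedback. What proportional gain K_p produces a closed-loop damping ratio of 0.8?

Closed-loop characteristic equation: s² + 3s + K_p·9.9 = 0.
So ω_n = √(9.9K_p) and 2ζω_n = 3, giving ζ = 3/(2√(9.9K_p)).
Setting ζ = 0.8: √(9.9K_p) = 3/(2·0.8) = 1.875, so K_p = 3.516/9.9 = 0.355.

K_p = 0.355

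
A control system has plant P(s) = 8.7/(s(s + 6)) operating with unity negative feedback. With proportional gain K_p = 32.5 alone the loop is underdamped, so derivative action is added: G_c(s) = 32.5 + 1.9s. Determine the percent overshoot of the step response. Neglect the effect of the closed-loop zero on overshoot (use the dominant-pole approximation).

Forward path: (32.5 + 1.9s)·8.7/(s(s+6)). The closed-loop characteristic equation is s² + (6 + 8.7·1.9)s + 8.7·32.5 = 0.
That is s² + 22.53s + 282.8 = 0, so ω_n = 16.82 rad/s and ζ = 22.53/(2·16.82) = 0.6699.
%OS = 100·exp(−πζ/√(1−ζ²)) = 5.87%.

5.87%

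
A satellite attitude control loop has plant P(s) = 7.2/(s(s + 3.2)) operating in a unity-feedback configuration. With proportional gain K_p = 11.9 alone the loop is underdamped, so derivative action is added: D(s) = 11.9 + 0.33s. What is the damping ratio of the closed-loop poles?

ζ = 0.301

Forward path: (11.9 + 0.33s)·7.2/(s(s+3.2)). The closed-loop characteristic equation is s² + (3.2 + 7.2·0.33)s + 7.2·11.9 = 0.
That is s² + 5.576s + 85.68 = 0, so ω_n = 9.256 rad/s and ζ = 5.576/(2·9.256) = 0.3012.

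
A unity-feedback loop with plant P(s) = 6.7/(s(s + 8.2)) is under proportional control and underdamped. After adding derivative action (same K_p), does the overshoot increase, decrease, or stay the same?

With PD the characteristic equation becomes s² + (a + K·K_d)s + K·K_p = 0; the damping term grows, ζ rises, overshoot falls.

decrease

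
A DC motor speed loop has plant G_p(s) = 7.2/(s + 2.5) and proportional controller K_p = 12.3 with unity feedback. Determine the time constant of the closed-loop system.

τ = 0.011 s

Closed-loop transfer function: T(s) = K_p·G_p(s)/(1 + K_p·G_p(s)) = 88.56/(s + 2.5 + 88.56) = 88.56/(s + 91.06).
Time constant τ = 1/91.06 = 0.011 s.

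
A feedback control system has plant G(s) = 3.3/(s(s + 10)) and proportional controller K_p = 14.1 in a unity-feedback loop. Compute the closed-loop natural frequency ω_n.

The closed-loop denominator is s(s+10) + 14.1·3.3 = s² + 10s + 46.53.
So ω_n² = 46.53 ⇒ ω_n = 6.821 rad/s, and ζ = 10/(2ω_n) = 0.733.

ω_n = 6.82 rad/s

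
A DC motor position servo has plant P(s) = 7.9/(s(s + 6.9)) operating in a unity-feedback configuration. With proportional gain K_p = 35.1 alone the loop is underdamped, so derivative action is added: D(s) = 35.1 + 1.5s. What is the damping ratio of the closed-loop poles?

Forward path: (35.1 + 1.5s)·7.9/(s(s+6.9)). The closed-loop characteristic equation is s² + (6.9 + 7.9·1.5)s + 7.9·35.1 = 0.
That is s² + 18.75s + 277.3 = 0, so ω_n = 16.65 rad/s and ζ = 18.75/(2·16.65) = 0.563.

ζ = 0.563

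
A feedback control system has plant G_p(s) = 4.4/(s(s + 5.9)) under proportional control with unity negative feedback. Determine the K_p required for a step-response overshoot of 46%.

From %OS = 100·exp(−πζ/√(1−ζ²)) = 46%, ζ = −ln(0.46)/√(π²+ln²(0.46)) = 0.24.
Characteristic equation s² + 5.9s + 4.4K_p = 0 gives ζ = 5.9/(2√(4.4K_p)).
Setting ζ = 0.24: √(4.4K_p) = 5.9/(2·0.24) = 12.29, so K_p = 151.1/4.4 = 34.4.

K_p = 34.4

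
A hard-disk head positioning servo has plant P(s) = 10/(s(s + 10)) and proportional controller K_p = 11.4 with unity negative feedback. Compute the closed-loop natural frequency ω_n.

The closed-loop denominator is s(s+10) + 11.4·10 = s² + 10s + 114.
So ω_n² = 114 ⇒ ω_n = 10.68 rad/s, and ζ = 10/(2ω_n) = 0.468.

ω_n = 10.7 rad/s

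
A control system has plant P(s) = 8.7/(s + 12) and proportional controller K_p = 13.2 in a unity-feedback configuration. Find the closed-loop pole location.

s = -126.8

Closed-loop transfer function: T(s) = K_p·P(s)/(1 + K_p·P(s)) = 114.8/(s + 12 + 114.8) = 114.8/(s + 126.8).
The closed-loop pole is at s = −126.8.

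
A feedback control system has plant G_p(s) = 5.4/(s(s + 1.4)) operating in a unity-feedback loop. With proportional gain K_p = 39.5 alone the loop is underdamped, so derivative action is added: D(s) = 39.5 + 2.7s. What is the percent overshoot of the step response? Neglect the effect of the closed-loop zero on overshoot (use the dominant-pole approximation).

Forward path: (39.5 + 2.7s)·5.4/(s(s+1.4)). The closed-loop characteristic equation is s² + (1.4 + 5.4·2.7)s + 5.4·39.5 = 0.
That is s² + 15.98s + 213.3 = 0, so ω_n = 14.6 rad/s and ζ = 15.98/(2·14.6) = 0.5471.
%OS = 100·exp(−πζ/√(1−ζ²)) = 12.8%.

12.8%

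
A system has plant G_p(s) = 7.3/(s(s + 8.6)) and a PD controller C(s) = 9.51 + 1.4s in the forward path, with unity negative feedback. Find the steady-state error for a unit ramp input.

0.124

The loop has one pole at the origin (type 1). Velocity error constant K_v = lim_{s→0} s·C(s)G_p(s) = 9.51·7.3/8.6 = 8.072.
Steady-state error to a unit ramp: e_ss = 1/K_v = 0.124.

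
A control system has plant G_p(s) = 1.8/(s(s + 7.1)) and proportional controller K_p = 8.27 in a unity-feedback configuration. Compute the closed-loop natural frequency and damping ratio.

ω_n = 3.86 rad/s, ζ = 0.92

The closed-loop denominator is s(s+7.1) + 8.27·1.8 = s² + 7.1s + 14.89.
Matching s² + 2ζω_n s + ω_n²: ω_n = √14.89 = 3.858 rad/s and 2ζω_n = 7.1, so ζ = 7.1/(2·3.858) = 0.92.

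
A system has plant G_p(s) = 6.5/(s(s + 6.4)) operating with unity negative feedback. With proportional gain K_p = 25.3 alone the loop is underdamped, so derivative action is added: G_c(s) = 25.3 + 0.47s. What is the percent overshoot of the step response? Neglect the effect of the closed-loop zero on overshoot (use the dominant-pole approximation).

Forward path: (25.3 + 0.47s)·6.5/(s(s+6.4)). The closed-loop characteristic equation is s² + (6.4 + 6.5·0.47)s + 6.5·25.3 = 0.
That is s² + 9.455s + 164.5 = 0, so ω_n = 12.82 rad/s and ζ = 9.455/(2·12.82) = 0.3687.
%OS = 100·exp(−πζ/√(1−ζ²)) = 28.8%.

28.8%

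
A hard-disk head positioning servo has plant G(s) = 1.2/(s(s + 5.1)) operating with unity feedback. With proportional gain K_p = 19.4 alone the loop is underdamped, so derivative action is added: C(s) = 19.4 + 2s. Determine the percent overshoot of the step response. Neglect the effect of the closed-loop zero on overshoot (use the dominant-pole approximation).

2.06%

Forward path: (19.4 + 2s)·1.2/(s(s+5.1)). The closed-loop characteristic equation is s² + (5.1 + 1.2·2)s + 1.2·19.4 = 0.
That is s² + 7.5s + 23.28 = 0, so ω_n = 4.825 rad/s and ζ = 7.5/(2·4.825) = 0.7772.
%OS = 100·exp(−πζ/√(1−ζ²)) = 2.06%.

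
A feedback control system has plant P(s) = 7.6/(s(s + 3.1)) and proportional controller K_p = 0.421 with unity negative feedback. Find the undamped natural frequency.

1 + K_p·P(s) = 0 gives s² + 3.1s + 3.2 = 0.
So ω_n² = 3.2 ⇒ ω_n = 1.789 rad/s, and ζ = 3.1/(2ω_n) = 0.867.

ω_n = 1.79 rad/s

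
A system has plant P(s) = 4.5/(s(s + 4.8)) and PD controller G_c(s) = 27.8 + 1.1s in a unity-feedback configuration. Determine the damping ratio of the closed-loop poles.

Forward path: (27.8 + 1.1s)·4.5/(s(s+4.8)). The closed-loop characteristic equation is s² + (4.8 + 4.5·1.1)s + 4.5·27.8 = 0.
That is s² + 9.75s + 125.1 = 0, so ω_n = 11.18 rad/s and ζ = 9.75/(2·11.18) = 0.4359.

ζ = 0.436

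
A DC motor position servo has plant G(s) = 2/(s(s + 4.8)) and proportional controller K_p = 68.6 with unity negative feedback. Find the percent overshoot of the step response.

51.8%

From 1 + K_pG(s) = 0: s² + 4.8s + 137.2 = 0 ⇒ ω_n = 11.71, ζ = 0.2049.
%OS = 100·exp(−πζ/√(1−ζ²)) = 100·exp(−π·0.2049/√0.958) = 51.8%.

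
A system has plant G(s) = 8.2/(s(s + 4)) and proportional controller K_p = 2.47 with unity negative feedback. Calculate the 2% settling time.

The closed-loop denominator s² + 4s + 20.25 gives ω_n = √20.25 = 4.5 and ζ = 4/(2ω_n) = 0.4444.
2% settling time T_s ≈ 4/(ζω_n) = 4/2 = 2 s.

T_s ≈ 2 s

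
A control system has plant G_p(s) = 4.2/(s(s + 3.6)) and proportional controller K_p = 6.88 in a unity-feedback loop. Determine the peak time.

The closed-loop denominator s² + 3.6s + 28.9 gives ω_n = √28.9 = 5.375 and ζ = 3.6/(2ω_n) = 0.3349.
Damped frequency ω_d = ω_n√(1−ζ²) = 5.065 rad/s, so peak time T_p = π/ω_d = 0.62 s.

T_p = 0.62 s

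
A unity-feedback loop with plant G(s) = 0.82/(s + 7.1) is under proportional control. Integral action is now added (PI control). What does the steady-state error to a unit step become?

0

Adding integral action puts a pole at s = 0 in the forward path, raising the system type to 1; a type-1 loop has zero steady-state error to a step.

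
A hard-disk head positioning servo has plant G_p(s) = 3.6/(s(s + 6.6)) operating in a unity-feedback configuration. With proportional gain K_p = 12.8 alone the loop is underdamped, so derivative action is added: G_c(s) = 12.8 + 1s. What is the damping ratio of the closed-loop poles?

ζ = 0.751

Forward path: (12.8 + 1s)·3.6/(s(s+6.6)). The closed-loop characteristic equation is s² + (6.6 + 3.6·1)s + 3.6·12.8 = 0.
That is s² + 10.2s + 46.08 = 0, so ω_n = 6.788 rad/s and ζ = 10.2/(2·6.788) = 0.7513.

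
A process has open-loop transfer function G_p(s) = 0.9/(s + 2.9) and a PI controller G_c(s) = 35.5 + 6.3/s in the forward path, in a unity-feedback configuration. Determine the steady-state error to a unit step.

The open loop G_c(s)G_p(s) has a pole at the origin (type 1), so the static position error constant is infinite and e_ss = 1/(1+∞) = 0.

0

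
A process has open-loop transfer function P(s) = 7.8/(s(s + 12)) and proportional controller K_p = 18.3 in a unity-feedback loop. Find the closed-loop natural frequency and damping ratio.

1 + K_p·P(s) = 0 gives s² + 12s + 142.7 = 0.
Matching s² + 2ζω_n s + ω_n²: ω_n = √142.7 = 11.95 rad/s and 2ζω_n = 12, so ζ = 12/(2·11.95) = 0.502.

ω_n = 11.9 rad/s, ζ = 0.502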